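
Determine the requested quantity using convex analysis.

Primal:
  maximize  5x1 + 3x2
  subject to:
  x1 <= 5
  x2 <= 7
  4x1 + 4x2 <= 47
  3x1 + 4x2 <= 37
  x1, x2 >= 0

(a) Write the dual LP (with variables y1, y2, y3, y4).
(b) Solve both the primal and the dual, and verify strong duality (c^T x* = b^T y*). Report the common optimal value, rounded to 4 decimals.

The standard primal-dual pair for 'max c^T x s.t. A x <= b, x >= 0' is:
  Dual:  min b^T y  s.t.  A^T y >= c,  y >= 0.

So the dual LP is:
  minimize  5y1 + 7y2 + 47y3 + 37y4
  subject to:
    y1 + 4y3 + 3y4 >= 5
    y2 + 4y3 + 4y4 >= 3
    y1, y2, y3, y4 >= 0

Solving the primal: x* = (5, 5.5).
  primal value c^T x* = 41.5.
Solving the dual: y* = (2.75, 0, 0, 0.75).
  dual value b^T y* = 41.5.
Strong duality: c^T x* = b^T y*. Confirmed.

41.5


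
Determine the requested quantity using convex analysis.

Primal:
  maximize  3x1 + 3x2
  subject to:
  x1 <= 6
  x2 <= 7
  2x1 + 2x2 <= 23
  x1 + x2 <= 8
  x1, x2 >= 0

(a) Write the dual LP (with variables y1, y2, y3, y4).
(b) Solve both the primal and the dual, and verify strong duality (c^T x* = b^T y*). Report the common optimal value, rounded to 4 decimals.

The standard primal-dual pair for 'max c^T x s.t. A x <= b, x >= 0' is:
  Dual:  min b^T y  s.t.  A^T y >= c,  y >= 0.

So the dual LP is:
  minimize  6y1 + 7y2 + 23y3 + 8y4
  subject to:
    y1 + 2y3 + y4 >= 3
    y2 + 2y3 + y4 >= 3
    y1, y2, y3, y4 >= 0

Solving the primal: x* = (1, 7).
  primal value c^T x* = 24.
Solving the dual: y* = (0, 0, 0, 3).
  dual value b^T y* = 24.
Strong duality: c^T x* = b^T y*. Confirmed.

24


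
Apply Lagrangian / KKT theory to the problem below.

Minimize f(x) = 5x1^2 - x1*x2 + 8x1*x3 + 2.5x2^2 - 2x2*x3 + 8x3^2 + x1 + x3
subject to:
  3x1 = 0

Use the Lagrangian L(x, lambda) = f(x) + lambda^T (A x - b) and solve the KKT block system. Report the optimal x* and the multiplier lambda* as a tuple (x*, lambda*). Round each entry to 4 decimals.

Form the Lagrangian:
  L(x, lambda) = (1/2) x^T Q x + c^T x + lambda^T (A x - b)
Stationarity (grad_x L = 0): Q x + c + A^T lambda = 0.
Primal feasibility: A x = b.

This gives the KKT block system:
  [ Q   A^T ] [ x     ]   [-c ]
  [ A    0  ] [ lambda ] = [ b ]

Solving the linear system:
  x*      = (0, -0.0263, -0.0658)
  lambda* = (-0.1667)
  f(x*)   = -0.0329

x* = (0, -0.0263, -0.0658), lambda* = (-0.1667)


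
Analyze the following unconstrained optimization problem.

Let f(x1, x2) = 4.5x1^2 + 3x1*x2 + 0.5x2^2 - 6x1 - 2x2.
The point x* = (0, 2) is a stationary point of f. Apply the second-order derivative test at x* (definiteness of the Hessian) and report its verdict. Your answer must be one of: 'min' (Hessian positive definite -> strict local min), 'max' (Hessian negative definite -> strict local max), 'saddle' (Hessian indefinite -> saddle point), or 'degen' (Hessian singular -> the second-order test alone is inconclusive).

Compute the Hessian H = grad^2 f:
  H = [[9, 3], [3, 1]]
Verify stationarity: grad f(x*) = H x* + g = (0, 0).
Eigenvalues of H: 0, 10.
H has a zero eigenvalue (singular; positive semidefinite but not definite), so H is neither positive definite, negative definite, nor indefinite. The second-order test alone is inconclusive -> degen.
(Indeed, f is constant along the null direction of H through x*, so x* is not a strict local extremum.)

degen


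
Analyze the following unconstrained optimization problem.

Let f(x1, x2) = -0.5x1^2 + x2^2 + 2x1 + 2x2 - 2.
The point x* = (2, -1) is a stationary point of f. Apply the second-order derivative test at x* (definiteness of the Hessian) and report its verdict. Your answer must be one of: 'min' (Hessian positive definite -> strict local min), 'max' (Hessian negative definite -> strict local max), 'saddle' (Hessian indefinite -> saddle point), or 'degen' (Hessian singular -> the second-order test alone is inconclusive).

Compute the Hessian H = grad^2 f:
  H = [[-1, 0], [0, 2]]
Verify stationarity: grad f(x*) = H x* + g = (0, 0).
Eigenvalues of H: -1, 2.
Eigenvalues have mixed signs, so H is indefinite -> x* is a saddle point.

saddle


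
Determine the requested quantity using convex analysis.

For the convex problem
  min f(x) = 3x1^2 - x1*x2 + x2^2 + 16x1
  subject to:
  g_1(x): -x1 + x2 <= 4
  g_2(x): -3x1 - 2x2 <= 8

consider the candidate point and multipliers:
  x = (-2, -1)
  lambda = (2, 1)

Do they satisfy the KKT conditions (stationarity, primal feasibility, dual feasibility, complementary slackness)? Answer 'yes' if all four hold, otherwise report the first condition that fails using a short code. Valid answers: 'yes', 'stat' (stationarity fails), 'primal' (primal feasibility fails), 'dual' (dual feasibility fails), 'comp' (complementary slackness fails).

Gradient of f: grad f(x) = Q x + c = (5, 0)
Constraint values g_i(x) = a_i^T x - b_i:
  g_1((-2, -1)) = -3
  g_2((-2, -1)) = 0
Stationarity residual: grad f(x) + sum_i lambda_i a_i = (0, 0)
  -> stationarity OK
Primal feasibility (all g_i <= 0): OK
Dual feasibility (all lambda_i >= 0): OK
Complementary slackness (lambda_i * g_i(x) = 0 for all i): FAILS

Verdict: the first failing condition is complementary_slackness -> comp.

comp


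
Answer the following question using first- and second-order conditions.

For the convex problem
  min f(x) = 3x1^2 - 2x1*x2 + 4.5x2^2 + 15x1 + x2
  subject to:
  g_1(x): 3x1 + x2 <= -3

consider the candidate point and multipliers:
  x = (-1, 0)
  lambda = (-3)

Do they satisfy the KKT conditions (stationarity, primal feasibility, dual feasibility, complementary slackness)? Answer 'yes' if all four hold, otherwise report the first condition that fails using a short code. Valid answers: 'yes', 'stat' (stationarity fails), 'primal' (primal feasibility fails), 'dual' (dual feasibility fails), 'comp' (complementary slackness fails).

Gradient of f: grad f(x) = Q x + c = (9, 3)
Constraint values g_i(x) = a_i^T x - b_i:
  g_1((-1, 0)) = 0
Stationarity residual: grad f(x) + sum_i lambda_i a_i = (0, 0)
  -> stationarity OK
Primal feasibility (all g_i <= 0): OK
Dual feasibility (all lambda_i >= 0): FAILS
Complementary slackness (lambda_i * g_i(x) = 0 for all i): OK

Verdict: the first failing condition is dual_feasibility -> dual.

dual


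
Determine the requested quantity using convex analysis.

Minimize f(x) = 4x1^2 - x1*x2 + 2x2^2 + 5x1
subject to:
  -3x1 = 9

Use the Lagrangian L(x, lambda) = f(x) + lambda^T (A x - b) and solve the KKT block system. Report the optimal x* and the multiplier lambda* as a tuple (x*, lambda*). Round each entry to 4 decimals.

Form the Lagrangian:
  L(x, lambda) = (1/2) x^T Q x + c^T x + lambda^T (A x - b)
Stationarity (grad_x L = 0): Q x + c + A^T lambda = 0.
Primal feasibility: A x = b.

This gives the KKT block system:
  [ Q   A^T ] [ x     ]   [-c ]
  [ A    0  ] [ lambda ] = [ b ]

Solving the linear system:
  x*      = (-3, -0.75)
  lambda* = (-6.0833)
  f(x*)   = 19.875

x* = (-3, -0.75), lambda* = (-6.0833)


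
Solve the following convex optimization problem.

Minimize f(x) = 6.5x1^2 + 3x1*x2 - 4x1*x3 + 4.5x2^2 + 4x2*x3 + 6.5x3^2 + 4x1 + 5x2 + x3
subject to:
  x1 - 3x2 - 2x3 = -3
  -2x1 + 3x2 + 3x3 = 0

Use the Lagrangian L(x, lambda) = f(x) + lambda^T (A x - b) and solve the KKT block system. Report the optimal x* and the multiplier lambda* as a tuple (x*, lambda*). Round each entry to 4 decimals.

Form the Lagrangian:
  L(x, lambda) = (1/2) x^T Q x + c^T x + lambda^T (A x - b)
Stationarity (grad_x L = 0): Q x + c + A^T lambda = 0.
Primal feasibility: A x = b.

This gives the KKT block system:
  [ Q   A^T ] [ x     ]   [-c ]
  [ A    0  ] [ lambda ] = [ b ]

Solving the linear system:
  x*      = (0.5349, 2.8217, -2.4651)
  lambda* = (44.0388, 36.6589)
  f(x*)   = 72.9496

x* = (0.5349, 2.8217, -2.4651), lambda* = (44.0388, 36.6589)


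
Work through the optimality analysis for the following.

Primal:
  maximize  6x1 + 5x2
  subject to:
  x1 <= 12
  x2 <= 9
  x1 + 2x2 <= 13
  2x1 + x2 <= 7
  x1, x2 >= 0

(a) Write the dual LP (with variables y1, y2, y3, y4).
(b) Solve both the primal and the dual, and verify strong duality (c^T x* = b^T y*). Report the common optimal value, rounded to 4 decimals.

The standard primal-dual pair for 'max c^T x s.t. A x <= b, x >= 0' is:
  Dual:  min b^T y  s.t.  A^T y >= c,  y >= 0.

So the dual LP is:
  minimize  12y1 + 9y2 + 13y3 + 7y4
  subject to:
    y1 + y3 + 2y4 >= 6
    y2 + 2y3 + y4 >= 5
    y1, y2, y3, y4 >= 0

Solving the primal: x* = (0.3333, 6.3333).
  primal value c^T x* = 33.6667.
Solving the dual: y* = (0, 0, 1.3333, 2.3333).
  dual value b^T y* = 33.6667.
Strong duality: c^T x* = b^T y*. Confirmed.

33.6667


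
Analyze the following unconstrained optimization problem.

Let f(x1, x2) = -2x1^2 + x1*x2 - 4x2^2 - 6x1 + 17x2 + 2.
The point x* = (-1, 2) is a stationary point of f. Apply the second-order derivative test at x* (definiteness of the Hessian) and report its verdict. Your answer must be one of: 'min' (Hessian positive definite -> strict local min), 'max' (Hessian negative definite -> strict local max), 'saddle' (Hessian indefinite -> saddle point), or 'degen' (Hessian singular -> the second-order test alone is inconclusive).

Compute the Hessian H = grad^2 f:
  H = [[-4, 1], [1, -8]]
Verify stationarity: grad f(x*) = H x* + g = (0, 0).
Eigenvalues of H: -8.2361, -3.7639.
Both eigenvalues < 0, so H is negative definite -> x* is a strict local max.

max


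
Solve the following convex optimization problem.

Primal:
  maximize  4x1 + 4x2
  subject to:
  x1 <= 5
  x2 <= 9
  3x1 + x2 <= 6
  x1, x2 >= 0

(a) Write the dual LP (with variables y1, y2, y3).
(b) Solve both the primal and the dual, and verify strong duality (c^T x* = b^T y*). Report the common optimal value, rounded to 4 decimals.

The standard primal-dual pair for 'max c^T x s.t. A x <= b, x >= 0' is:
  Dual:  min b^T y  s.t.  A^T y >= c,  y >= 0.

So the dual LP is:
  minimize  5y1 + 9y2 + 6y3
  subject to:
    y1 + 3y3 >= 4
    y2 + y3 >= 4
    y1, y2, y3 >= 0

Solving the primal: x* = (0, 6).
  primal value c^T x* = 24.
Solving the dual: y* = (0, 0, 4).
  dual value b^T y* = 24.
Strong duality: c^T x* = b^T y*. Confirmed.

24


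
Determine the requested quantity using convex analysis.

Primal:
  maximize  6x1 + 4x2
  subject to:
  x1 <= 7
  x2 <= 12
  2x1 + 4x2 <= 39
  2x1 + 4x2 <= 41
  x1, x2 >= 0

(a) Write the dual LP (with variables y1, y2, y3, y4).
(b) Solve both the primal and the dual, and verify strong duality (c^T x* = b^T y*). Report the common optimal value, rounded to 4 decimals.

The standard primal-dual pair for 'max c^T x s.t. A x <= b, x >= 0' is:
  Dual:  min b^T y  s.t.  A^T y >= c,  y >= 0.

So the dual LP is:
  minimize  7y1 + 12y2 + 39y3 + 41y4
  subject to:
    y1 + 2y3 + 2y4 >= 6
    y2 + 4y3 + 4y4 >= 4
    y1, y2, y3, y4 >= 0

Solving the primal: x* = (7, 6.25).
  primal value c^T x* = 67.
Solving the dual: y* = (4, 0, 1, 0).
  dual value b^T y* = 67.
Strong duality: c^T x* = b^T y*. Confirmed.

67


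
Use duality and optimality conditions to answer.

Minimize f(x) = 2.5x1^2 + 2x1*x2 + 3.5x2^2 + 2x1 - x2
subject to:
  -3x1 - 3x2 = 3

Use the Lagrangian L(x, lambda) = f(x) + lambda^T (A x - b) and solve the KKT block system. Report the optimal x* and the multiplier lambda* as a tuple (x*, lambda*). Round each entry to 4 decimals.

Form the Lagrangian:
  L(x, lambda) = (1/2) x^T Q x + c^T x + lambda^T (A x - b)
Stationarity (grad_x L = 0): Q x + c + A^T lambda = 0.
Primal feasibility: A x = b.

This gives the KKT block system:
  [ Q   A^T ] [ x     ]   [-c ]
  [ A    0  ] [ lambda ] = [ b ]

Solving the linear system:
  x*      = (-1, 0)
  lambda* = (-1)
  f(x*)   = 0.5

x* = (-1, 0), lambda* = (-1)


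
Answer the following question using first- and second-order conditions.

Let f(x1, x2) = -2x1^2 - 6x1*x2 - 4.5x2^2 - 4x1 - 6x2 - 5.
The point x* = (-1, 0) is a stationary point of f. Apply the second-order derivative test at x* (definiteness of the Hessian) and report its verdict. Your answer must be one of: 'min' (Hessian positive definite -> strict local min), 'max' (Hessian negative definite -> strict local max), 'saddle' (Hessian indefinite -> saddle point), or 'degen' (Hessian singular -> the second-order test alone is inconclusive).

Compute the Hessian H = grad^2 f:
  H = [[-4, -6], [-6, -9]]
Verify stationarity: grad f(x*) = H x* + g = (0, 0).
Eigenvalues of H: -13, 0.
H has a zero eigenvalue (singular; negative semidefinite but not definite), so H is neither positive definite, negative definite, nor indefinite. The second-order test alone is inconclusive -> degen.
(Indeed, f is constant along the null direction of H through x*, so x* is not a strict local extremum.)

degen


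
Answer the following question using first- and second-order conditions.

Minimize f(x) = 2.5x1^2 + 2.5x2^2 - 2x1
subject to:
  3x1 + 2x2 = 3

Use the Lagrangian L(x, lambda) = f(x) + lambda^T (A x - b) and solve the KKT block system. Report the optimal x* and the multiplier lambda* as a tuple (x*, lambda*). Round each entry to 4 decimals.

Form the Lagrangian:
  L(x, lambda) = (1/2) x^T Q x + c^T x + lambda^T (A x - b)
Stationarity (grad_x L = 0): Q x + c + A^T lambda = 0.
Primal feasibility: A x = b.

This gives the KKT block system:
  [ Q   A^T ] [ x     ]   [-c ]
  [ A    0  ] [ lambda ] = [ b ]

Solving the linear system:
  x*      = (0.8154, 0.2769)
  lambda* = (-0.6923)
  f(x*)   = 0.2231

x* = (0.8154, 0.2769), lambda* = (-0.6923)


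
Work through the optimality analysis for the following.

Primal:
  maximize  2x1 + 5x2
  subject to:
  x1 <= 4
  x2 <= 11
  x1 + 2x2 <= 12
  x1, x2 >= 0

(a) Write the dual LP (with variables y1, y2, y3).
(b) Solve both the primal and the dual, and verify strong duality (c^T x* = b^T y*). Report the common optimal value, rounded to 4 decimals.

The standard primal-dual pair for 'max c^T x s.t. A x <= b, x >= 0' is:
  Dual:  min b^T y  s.t.  A^T y >= c,  y >= 0.

So the dual LP is:
  minimize  4y1 + 11y2 + 12y3
  subject to:
    y1 + y3 >= 2
    y2 + 2y3 >= 5
    y1, y2, y3 >= 0

Solving the primal: x* = (0, 6).
  primal value c^T x* = 30.
Solving the dual: y* = (0, 0, 2.5).
  dual value b^T y* = 30.
Strong duality: c^T x* = b^T y*. Confirmed.

30


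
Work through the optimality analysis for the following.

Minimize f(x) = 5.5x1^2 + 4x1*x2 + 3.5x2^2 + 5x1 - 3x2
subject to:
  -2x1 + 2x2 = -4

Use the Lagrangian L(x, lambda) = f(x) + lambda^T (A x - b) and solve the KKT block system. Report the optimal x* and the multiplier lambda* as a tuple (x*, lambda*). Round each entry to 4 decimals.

Form the Lagrangian:
  L(x, lambda) = (1/2) x^T Q x + c^T x + lambda^T (A x - b)
Stationarity (grad_x L = 0): Q x + c + A^T lambda = 0.
Primal feasibility: A x = b.

This gives the KKT block system:
  [ Q   A^T ] [ x     ]   [-c ]
  [ A    0  ] [ lambda ] = [ b ]

Solving the linear system:
  x*      = (0.7692, -1.2308)
  lambda* = (4.2692)
  f(x*)   = 12.3077

x* = (0.7692, -1.2308), lambda* = (4.2692)


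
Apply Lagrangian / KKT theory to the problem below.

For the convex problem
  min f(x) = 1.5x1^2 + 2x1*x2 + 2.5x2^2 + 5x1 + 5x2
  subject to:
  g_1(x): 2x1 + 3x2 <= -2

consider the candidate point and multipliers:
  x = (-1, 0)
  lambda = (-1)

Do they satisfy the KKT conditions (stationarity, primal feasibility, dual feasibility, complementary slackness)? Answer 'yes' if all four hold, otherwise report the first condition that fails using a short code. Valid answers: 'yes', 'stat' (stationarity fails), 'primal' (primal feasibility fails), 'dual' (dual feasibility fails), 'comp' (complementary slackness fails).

Gradient of f: grad f(x) = Q x + c = (2, 3)
Constraint values g_i(x) = a_i^T x - b_i:
  g_1((-1, 0)) = 0
Stationarity residual: grad f(x) + sum_i lambda_i a_i = (0, 0)
  -> stationarity OK
Primal feasibility (all g_i <= 0): OK
Dual feasibility (all lambda_i >= 0): FAILS
Complementary slackness (lambda_i * g_i(x) = 0 for all i): OK

Verdict: the first failing condition is dual_feasibility -> dual.

dual


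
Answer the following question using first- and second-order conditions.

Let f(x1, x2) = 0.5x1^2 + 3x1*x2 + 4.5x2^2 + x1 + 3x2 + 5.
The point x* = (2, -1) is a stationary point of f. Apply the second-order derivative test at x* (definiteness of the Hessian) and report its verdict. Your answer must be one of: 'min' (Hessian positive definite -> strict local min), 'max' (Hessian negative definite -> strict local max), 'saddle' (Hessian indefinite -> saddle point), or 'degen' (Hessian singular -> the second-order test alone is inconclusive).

Compute the Hessian H = grad^2 f:
  H = [[1, 3], [3, 9]]
Verify stationarity: grad f(x*) = H x* + g = (0, 0).
Eigenvalues of H: 0, 10.
H has a zero eigenvalue (singular; positive semidefinite but not definite), so H is neither positive definite, negative definite, nor indefinite. The second-order test alone is inconclusive -> degen.
(Indeed, f is constant along the null direction of H through x*, so x* is not a strict local extremum.)

degen


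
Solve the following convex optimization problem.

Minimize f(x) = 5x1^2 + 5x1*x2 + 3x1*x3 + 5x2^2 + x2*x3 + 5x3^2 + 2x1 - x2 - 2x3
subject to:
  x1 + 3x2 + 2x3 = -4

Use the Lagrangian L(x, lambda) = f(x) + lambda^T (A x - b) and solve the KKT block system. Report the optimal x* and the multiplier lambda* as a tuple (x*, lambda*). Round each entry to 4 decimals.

Form the Lagrangian:
  L(x, lambda) = (1/2) x^T Q x + c^T x + lambda^T (A x - b)
Stationarity (grad_x L = 0): Q x + c + A^T lambda = 0.
Primal feasibility: A x = b.

This gives the KKT block system:
  [ Q   A^T ] [ x     ]   [-c ]
  [ A    0  ] [ lambda ] = [ b ]

Solving the linear system:
  x*      = (0.0826, -1.0379, -0.4844)
  lambda* = (3.817)
  f(x*)   = 8.7199

x* = (0.0826, -1.0379, -0.4844), lambda* = (3.817)


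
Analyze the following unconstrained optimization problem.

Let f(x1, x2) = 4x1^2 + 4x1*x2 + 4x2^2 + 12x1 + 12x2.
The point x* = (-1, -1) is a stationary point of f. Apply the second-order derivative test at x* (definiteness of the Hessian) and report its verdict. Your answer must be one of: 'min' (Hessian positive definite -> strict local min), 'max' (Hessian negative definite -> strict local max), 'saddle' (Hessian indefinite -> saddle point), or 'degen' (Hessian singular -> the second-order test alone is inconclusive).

Compute the Hessian H = grad^2 f:
  H = [[8, 4], [4, 8]]
Verify stationarity: grad f(x*) = H x* + g = (0, 0).
Eigenvalues of H: 4, 12.
Both eigenvalues > 0, so H is positive definite -> x* is a strict local min.

min


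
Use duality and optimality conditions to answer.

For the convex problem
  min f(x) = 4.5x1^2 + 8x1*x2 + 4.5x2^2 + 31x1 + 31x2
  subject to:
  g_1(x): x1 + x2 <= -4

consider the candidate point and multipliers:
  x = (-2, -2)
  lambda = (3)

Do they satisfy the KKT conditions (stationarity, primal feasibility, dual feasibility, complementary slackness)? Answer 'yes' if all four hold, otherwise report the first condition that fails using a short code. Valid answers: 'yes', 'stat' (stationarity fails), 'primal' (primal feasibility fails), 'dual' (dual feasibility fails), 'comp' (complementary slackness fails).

Gradient of f: grad f(x) = Q x + c = (-3, -3)
Constraint values g_i(x) = a_i^T x - b_i:
  g_1((-2, -2)) = 0
Stationarity residual: grad f(x) + sum_i lambda_i a_i = (0, 0)
  -> stationarity OK
Primal feasibility (all g_i <= 0): OK
Dual feasibility (all lambda_i >= 0): OK
Complementary slackness (lambda_i * g_i(x) = 0 for all i): OK

Verdict: yes, KKT holds.

yes


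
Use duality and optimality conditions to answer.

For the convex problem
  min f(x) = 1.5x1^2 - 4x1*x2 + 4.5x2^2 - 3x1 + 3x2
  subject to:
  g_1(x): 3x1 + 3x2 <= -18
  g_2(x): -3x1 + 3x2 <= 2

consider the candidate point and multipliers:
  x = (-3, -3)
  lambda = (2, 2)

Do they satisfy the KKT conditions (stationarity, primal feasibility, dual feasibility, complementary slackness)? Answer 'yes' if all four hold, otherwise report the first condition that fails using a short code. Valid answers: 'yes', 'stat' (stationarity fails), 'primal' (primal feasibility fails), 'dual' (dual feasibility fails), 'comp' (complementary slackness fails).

Gradient of f: grad f(x) = Q x + c = (0, -12)
Constraint values g_i(x) = a_i^T x - b_i:
  g_1((-3, -3)) = 0
  g_2((-3, -3)) = -2
Stationarity residual: grad f(x) + sum_i lambda_i a_i = (0, 0)
  -> stationarity OK
Primal feasibility (all g_i <= 0): OK
Dual feasibility (all lambda_i >= 0): OK
Complementary slackness (lambda_i * g_i(x) = 0 for all i): FAILS

Verdict: the first failing condition is complementary_slackness -> comp.

comp


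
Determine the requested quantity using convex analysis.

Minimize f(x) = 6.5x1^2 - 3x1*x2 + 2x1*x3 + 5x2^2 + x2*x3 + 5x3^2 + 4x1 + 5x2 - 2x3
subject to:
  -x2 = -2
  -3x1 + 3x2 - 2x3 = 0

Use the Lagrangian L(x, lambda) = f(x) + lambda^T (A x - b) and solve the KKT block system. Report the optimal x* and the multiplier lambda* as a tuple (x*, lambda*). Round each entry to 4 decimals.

Form the Lagrangian:
  L(x, lambda) = (1/2) x^T Q x + c^T x + lambda^T (A x - b)
Stationarity (grad_x L = 0): Q x + c + A^T lambda = 0.
Primal feasibility: A x = b.

This gives the KKT block system:
  [ Q   A^T ] [ x     ]   [-c ]
  [ A    0  ] [ lambda ] = [ b ]

Solving the linear system:
  x*      = (1.3898, 2, 0.9153)
  lambda* = (39.6441, 5.9661)
  f(x*)   = 46.5085

x* = (1.3898, 2, 0.9153), lambda* = (39.6441, 5.9661)


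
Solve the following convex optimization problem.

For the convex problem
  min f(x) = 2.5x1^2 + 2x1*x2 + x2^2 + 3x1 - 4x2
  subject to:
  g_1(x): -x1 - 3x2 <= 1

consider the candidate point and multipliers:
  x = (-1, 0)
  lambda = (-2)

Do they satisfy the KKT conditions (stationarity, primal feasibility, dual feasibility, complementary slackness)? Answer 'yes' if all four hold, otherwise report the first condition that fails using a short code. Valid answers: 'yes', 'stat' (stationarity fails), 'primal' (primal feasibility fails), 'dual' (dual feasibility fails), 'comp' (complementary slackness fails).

Gradient of f: grad f(x) = Q x + c = (-2, -6)
Constraint values g_i(x) = a_i^T x - b_i:
  g_1((-1, 0)) = 0
Stationarity residual: grad f(x) + sum_i lambda_i a_i = (0, 0)
  -> stationarity OK
Primal feasibility (all g_i <= 0): OK
Dual feasibility (all lambda_i >= 0): FAILS
Complementary slackness (lambda_i * g_i(x) = 0 for all i): OK

Verdict: the first failing condition is dual_feasibility -> dual.

dual


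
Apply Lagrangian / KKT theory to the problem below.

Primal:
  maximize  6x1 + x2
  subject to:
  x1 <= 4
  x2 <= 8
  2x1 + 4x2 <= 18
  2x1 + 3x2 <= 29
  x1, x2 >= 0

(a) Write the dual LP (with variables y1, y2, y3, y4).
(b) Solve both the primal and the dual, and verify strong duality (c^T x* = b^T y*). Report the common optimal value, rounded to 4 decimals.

The standard primal-dual pair for 'max c^T x s.t. A x <= b, x >= 0' is:
  Dual:  min b^T y  s.t.  A^T y >= c,  y >= 0.

So the dual LP is:
  minimize  4y1 + 8y2 + 18y3 + 29y4
  subject to:
    y1 + 2y3 + 2y4 >= 6
    y2 + 4y3 + 3y4 >= 1
    y1, y2, y3, y4 >= 0

Solving the primal: x* = (4, 2.5).
  primal value c^T x* = 26.5.
Solving the dual: y* = (5.5, 0, 0.25, 0).
  dual value b^T y* = 26.5.
Strong duality: c^T x* = b^T y*. Confirmed.

26.5


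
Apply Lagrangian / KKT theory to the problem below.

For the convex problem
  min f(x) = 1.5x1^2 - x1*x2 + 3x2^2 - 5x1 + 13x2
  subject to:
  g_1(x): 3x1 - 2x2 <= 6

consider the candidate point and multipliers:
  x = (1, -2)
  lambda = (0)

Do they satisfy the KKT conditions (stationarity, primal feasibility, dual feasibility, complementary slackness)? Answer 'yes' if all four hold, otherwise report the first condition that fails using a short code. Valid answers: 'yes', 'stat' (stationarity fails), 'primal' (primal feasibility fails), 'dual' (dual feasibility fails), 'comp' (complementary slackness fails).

Gradient of f: grad f(x) = Q x + c = (0, 0)
Constraint values g_i(x) = a_i^T x - b_i:
  g_1((1, -2)) = 1
Stationarity residual: grad f(x) + sum_i lambda_i a_i = (0, 0)
  -> stationarity OK
Primal feasibility (all g_i <= 0): FAILS
Dual feasibility (all lambda_i >= 0): OK
Complementary slackness (lambda_i * g_i(x) = 0 for all i): OK

Verdict: the first failing condition is primal_feasibility -> primal.

primal


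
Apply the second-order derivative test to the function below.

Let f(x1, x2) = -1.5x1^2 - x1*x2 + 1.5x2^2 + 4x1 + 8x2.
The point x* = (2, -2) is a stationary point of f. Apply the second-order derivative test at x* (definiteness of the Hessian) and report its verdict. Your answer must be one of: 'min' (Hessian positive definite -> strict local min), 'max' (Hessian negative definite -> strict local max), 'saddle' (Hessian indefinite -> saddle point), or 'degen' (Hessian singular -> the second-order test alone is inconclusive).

Compute the Hessian H = grad^2 f:
  H = [[-3, -1], [-1, 3]]
Verify stationarity: grad f(x*) = H x* + g = (0, 0).
Eigenvalues of H: -3.1623, 3.1623.
Eigenvalues have mixed signs, so H is indefinite -> x* is a saddle point.

saddle


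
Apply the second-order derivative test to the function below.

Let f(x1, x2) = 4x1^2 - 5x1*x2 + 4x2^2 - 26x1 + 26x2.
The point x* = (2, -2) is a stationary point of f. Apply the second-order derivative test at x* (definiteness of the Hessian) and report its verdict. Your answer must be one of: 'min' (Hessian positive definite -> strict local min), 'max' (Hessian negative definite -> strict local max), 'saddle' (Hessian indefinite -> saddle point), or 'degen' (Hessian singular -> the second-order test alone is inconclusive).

Compute the Hessian H = grad^2 f:
  H = [[8, -5], [-5, 8]]
Verify stationarity: grad f(x*) = H x* + g = (0, 0).
Eigenvalues of H: 3, 13.
Both eigenvalues > 0, so H is positive definite -> x* is a strict local min.

min


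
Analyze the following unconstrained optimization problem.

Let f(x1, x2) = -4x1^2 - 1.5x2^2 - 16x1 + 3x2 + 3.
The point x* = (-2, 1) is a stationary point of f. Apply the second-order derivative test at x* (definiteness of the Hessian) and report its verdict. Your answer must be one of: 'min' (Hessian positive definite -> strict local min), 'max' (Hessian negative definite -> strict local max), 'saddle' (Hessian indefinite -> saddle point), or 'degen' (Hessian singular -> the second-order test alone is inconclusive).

Compute the Hessian H = grad^2 f:
  H = [[-8, 0], [0, -3]]
Verify stationarity: grad f(x*) = H x* + g = (0, 0).
Eigenvalues of H: -8, -3.
Both eigenvalues < 0, so H is negative definite -> x* is a strict local max.

max


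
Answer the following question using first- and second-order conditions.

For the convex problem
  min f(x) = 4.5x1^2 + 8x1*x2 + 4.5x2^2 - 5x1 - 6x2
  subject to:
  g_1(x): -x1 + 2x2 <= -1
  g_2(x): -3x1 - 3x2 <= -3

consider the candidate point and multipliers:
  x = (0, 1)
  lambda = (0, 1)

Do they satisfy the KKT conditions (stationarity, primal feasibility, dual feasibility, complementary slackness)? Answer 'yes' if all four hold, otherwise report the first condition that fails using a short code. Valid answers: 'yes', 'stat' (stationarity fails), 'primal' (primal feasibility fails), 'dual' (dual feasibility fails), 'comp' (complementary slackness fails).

Gradient of f: grad f(x) = Q x + c = (3, 3)
Constraint values g_i(x) = a_i^T x - b_i:
  g_1((0, 1)) = 3
  g_2((0, 1)) = 0
Stationarity residual: grad f(x) + sum_i lambda_i a_i = (0, 0)
  -> stationarity OK
Primal feasibility (all g_i <= 0): FAILS
Dual feasibility (all lambda_i >= 0): OK
Complementary slackness (lambda_i * g_i(x) = 0 for all i): OK

Verdict: the first failing condition is primal_feasibility -> primal.

primal


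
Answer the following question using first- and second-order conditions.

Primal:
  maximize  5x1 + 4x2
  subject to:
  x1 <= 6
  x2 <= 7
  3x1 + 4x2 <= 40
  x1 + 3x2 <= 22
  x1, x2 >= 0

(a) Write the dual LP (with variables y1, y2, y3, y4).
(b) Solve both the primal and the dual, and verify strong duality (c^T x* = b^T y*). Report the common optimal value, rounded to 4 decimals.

The standard primal-dual pair for 'max c^T x s.t. A x <= b, x >= 0' is:
  Dual:  min b^T y  s.t.  A^T y >= c,  y >= 0.

So the dual LP is:
  minimize  6y1 + 7y2 + 40y3 + 22y4
  subject to:
    y1 + 3y3 + y4 >= 5
    y2 + 4y3 + 3y4 >= 4
    y1, y2, y3, y4 >= 0

Solving the primal: x* = (6, 5.3333).
  primal value c^T x* = 51.3333.
Solving the dual: y* = (3.6667, 0, 0, 1.3333).
  dual value b^T y* = 51.3333.
Strong duality: c^T x* = b^T y*. Confirmed.

51.3333


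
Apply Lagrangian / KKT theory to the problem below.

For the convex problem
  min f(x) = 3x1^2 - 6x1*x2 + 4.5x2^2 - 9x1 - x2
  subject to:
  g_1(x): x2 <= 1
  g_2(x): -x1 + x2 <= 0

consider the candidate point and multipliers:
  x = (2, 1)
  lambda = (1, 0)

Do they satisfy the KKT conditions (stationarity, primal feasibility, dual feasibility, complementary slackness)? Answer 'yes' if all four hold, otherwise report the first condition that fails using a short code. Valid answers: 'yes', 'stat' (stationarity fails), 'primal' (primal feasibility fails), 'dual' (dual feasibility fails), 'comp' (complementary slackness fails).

Gradient of f: grad f(x) = Q x + c = (-3, -4)
Constraint values g_i(x) = a_i^T x - b_i:
  g_1((2, 1)) = 0
  g_2((2, 1)) = -1
Stationarity residual: grad f(x) + sum_i lambda_i a_i = (-3, -3)
  -> stationarity FAILS
Primal feasibility (all g_i <= 0): OK
Dual feasibility (all lambda_i >= 0): OK
Complementary slackness (lambda_i * g_i(x) = 0 for all i): OK

Verdict: the first failing condition is stationarity -> stat.

stat


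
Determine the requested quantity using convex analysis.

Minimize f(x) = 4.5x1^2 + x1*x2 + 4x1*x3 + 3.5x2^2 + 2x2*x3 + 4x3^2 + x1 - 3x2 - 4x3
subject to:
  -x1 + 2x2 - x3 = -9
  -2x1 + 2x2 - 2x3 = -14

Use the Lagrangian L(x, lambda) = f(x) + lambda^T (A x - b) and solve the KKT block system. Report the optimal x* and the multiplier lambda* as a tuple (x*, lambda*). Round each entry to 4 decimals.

Form the Lagrangian:
  L(x, lambda) = (1/2) x^T Q x + c^T x + lambda^T (A x - b)
Stationarity (grad_x L = 0): Q x + c + A^T lambda = 0.
Primal feasibility: A x = b.

This gives the KKT block system:
  [ Q   A^T ] [ x     ]   [-c ]
  [ A    0  ] [ lambda ] = [ b ]

Solving the linear system:
  x*      = (1.4444, -2, 3.5556)
  lambda* = (-17.7778, 22)
  f(x*)   = 70.6111

x* = (1.4444, -2, 3.5556), lambda* = (-17.7778, 22)


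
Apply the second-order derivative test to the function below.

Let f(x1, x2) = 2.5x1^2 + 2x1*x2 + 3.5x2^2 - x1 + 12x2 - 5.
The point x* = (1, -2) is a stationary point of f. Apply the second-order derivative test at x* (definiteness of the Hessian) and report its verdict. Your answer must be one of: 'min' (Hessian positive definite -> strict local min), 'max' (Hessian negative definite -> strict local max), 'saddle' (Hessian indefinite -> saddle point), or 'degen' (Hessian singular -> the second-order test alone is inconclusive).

Compute the Hessian H = grad^2 f:
  H = [[5, 2], [2, 7]]
Verify stationarity: grad f(x*) = H x* + g = (0, 0).
Eigenvalues of H: 3.7639, 8.2361.
Both eigenvalues > 0, so H is positive definite -> x* is a strict local min.

min


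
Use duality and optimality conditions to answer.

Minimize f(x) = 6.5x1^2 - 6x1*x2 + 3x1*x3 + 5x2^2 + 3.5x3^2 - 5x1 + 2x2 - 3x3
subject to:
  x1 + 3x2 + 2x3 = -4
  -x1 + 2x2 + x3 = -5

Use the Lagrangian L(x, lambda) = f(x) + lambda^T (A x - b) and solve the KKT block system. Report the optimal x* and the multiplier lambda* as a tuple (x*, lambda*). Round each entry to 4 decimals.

Form the Lagrangian:
  L(x, lambda) = (1/2) x^T Q x + c^T x + lambda^T (A x - b)
Stationarity (grad_x L = 0): Q x + c + A^T lambda = 0.
Primal feasibility: A x = b.

This gives the KKT block system:
  [ Q   A^T ] [ x     ]   [-c ]
  [ A    0  ] [ lambda ] = [ b ]

Solving the linear system:
  x*      = (1.6604, -1.0189, -1.3019)
  lambda* = (-3.8868, 14.9057)
  f(x*)   = 26.2736

x* = (1.6604, -1.0189, -1.3019), lambda* = (-3.8868, 14.9057)


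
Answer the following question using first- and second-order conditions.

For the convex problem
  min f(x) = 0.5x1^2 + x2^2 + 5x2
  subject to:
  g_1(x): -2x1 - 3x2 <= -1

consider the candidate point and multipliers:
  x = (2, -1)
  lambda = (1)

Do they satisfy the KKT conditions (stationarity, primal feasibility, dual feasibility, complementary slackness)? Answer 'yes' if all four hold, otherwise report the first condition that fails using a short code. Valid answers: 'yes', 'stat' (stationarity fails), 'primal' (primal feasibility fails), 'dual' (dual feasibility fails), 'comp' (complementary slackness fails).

Gradient of f: grad f(x) = Q x + c = (2, 3)
Constraint values g_i(x) = a_i^T x - b_i:
  g_1((2, -1)) = 0
Stationarity residual: grad f(x) + sum_i lambda_i a_i = (0, 0)
  -> stationarity OK
Primal feasibility (all g_i <= 0): OK
Dual feasibility (all lambda_i >= 0): OK
Complementary slackness (lambda_i * g_i(x) = 0 for all i): OK

Verdict: yes, KKT holds.

yes


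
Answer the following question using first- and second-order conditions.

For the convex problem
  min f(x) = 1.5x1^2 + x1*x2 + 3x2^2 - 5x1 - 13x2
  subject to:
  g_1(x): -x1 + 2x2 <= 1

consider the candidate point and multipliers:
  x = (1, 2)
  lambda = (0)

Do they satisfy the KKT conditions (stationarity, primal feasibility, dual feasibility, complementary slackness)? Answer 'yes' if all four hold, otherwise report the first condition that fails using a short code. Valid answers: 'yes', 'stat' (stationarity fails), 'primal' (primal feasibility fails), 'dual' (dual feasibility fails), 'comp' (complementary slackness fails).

Gradient of f: grad f(x) = Q x + c = (0, 0)
Constraint values g_i(x) = a_i^T x - b_i:
  g_1((1, 2)) = 2
Stationarity residual: grad f(x) + sum_i lambda_i a_i = (0, 0)
  -> stationarity OK
Primal feasibility (all g_i <= 0): FAILS
Dual feasibility (all lambda_i >= 0): OK
Complementary slackness (lambda_i * g_i(x) = 0 for all i): OK

Verdict: the first failing condition is primal_feasibility -> primal.

primal


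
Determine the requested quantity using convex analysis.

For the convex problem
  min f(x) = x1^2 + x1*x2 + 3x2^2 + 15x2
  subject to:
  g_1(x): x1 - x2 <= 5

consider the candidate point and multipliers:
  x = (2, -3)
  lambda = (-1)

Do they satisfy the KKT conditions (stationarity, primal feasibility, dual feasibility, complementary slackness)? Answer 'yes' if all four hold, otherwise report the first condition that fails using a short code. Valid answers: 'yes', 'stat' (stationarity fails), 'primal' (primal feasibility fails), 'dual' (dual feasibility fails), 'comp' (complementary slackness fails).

Gradient of f: grad f(x) = Q x + c = (1, -1)
Constraint values g_i(x) = a_i^T x - b_i:
  g_1((2, -3)) = 0
Stationarity residual: grad f(x) + sum_i lambda_i a_i = (0, 0)
  -> stationarity OK
Primal feasibility (all g_i <= 0): OK
Dual feasibility (all lambda_i >= 0): FAILS
Complementary slackness (lambda_i * g_i(x) = 0 for all i): OK

Verdict: the first failing condition is dual_feasibility -> dual.

dual


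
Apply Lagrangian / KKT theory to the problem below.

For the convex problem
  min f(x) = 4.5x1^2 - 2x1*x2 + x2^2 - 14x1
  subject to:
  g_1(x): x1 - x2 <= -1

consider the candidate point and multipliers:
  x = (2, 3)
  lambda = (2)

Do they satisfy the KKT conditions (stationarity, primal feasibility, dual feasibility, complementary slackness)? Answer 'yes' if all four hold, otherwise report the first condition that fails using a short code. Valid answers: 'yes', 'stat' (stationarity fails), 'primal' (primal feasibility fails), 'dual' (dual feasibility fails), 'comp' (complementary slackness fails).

Gradient of f: grad f(x) = Q x + c = (-2, 2)
Constraint values g_i(x) = a_i^T x - b_i:
  g_1((2, 3)) = 0
Stationarity residual: grad f(x) + sum_i lambda_i a_i = (0, 0)
  -> stationarity OK
Primal feasibility (all g_i <= 0): OK
Dual feasibility (all lambda_i >= 0): OK
Complementary slackness (lambda_i * g_i(x) = 0 for all i): OK

Verdict: yes, KKT holds.

yes


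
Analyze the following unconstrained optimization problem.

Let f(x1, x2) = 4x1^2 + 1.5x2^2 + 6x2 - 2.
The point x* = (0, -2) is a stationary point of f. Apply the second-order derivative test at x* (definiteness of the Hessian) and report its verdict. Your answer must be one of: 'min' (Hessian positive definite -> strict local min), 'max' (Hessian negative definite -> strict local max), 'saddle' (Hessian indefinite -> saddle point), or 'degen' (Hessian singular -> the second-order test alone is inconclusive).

Compute the Hessian H = grad^2 f:
  H = [[8, 0], [0, 3]]
Verify stationarity: grad f(x*) = H x* + g = (0, 0).
Eigenvalues of H: 3, 8.
Both eigenvalues > 0, so H is positive definite -> x* is a strict local min.

min


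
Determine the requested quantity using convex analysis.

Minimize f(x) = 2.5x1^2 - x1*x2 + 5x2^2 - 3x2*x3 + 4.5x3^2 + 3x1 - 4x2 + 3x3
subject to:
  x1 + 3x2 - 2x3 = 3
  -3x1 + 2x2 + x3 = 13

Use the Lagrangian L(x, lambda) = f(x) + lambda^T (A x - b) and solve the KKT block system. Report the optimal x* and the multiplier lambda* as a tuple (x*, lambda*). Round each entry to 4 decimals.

Form the Lagrangian:
  L(x, lambda) = (1/2) x^T Q x + c^T x + lambda^T (A x - b)
Stationarity (grad_x L = 0): Q x + c + A^T lambda = 0.
Primal feasibility: A x = b.

This gives the KKT block system:
  [ Q   A^T ] [ x     ]   [-c ]
  [ A    0  ] [ lambda ] = [ b ]

Solving the linear system:
  x*      = (-2.7872, 2.152, 0.3345)
  lambda* = (-2.8851, -5.3243)
  f(x*)   = 30.9527

x* = (-2.7872, 2.152, 0.3345), lambda* = (-2.8851, -5.3243)


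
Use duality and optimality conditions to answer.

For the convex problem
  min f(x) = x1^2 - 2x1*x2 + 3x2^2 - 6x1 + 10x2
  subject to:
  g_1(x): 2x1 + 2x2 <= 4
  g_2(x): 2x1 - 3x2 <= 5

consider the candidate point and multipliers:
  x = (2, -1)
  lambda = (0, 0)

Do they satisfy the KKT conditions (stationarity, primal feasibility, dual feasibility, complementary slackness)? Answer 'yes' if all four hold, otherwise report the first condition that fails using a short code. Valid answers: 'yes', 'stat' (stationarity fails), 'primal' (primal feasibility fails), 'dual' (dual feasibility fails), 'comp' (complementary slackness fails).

Gradient of f: grad f(x) = Q x + c = (0, 0)
Constraint values g_i(x) = a_i^T x - b_i:
  g_1((2, -1)) = -2
  g_2((2, -1)) = 2
Stationarity residual: grad f(x) + sum_i lambda_i a_i = (0, 0)
  -> stationarity OK
Primal feasibility (all g_i <= 0): FAILS
Dual feasibility (all lambda_i >= 0): OK
Complementary slackness (lambda_i * g_i(x) = 0 for all i): OK

Verdict: the first failing condition is primal_feasibility -> primal.

primal


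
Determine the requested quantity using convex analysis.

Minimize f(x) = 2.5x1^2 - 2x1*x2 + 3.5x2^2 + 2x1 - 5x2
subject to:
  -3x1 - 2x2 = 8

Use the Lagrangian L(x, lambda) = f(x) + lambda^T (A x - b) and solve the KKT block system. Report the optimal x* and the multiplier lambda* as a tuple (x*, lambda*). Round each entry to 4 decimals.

Form the Lagrangian:
  L(x, lambda) = (1/2) x^T Q x + c^T x + lambda^T (A x - b)
Stationarity (grad_x L = 0): Q x + c + A^T lambda = 0.
Primal feasibility: A x = b.

This gives the KKT block system:
  [ Q   A^T ] [ x     ]   [-c ]
  [ A    0  ] [ lambda ] = [ b ]

Solving the linear system:
  x*      = (-2.2243, -0.6636)
  lambda* = (-2.5981)
  f(x*)   = 9.8271

x* = (-2.2243, -0.6636), lambda* = (-2.5981)


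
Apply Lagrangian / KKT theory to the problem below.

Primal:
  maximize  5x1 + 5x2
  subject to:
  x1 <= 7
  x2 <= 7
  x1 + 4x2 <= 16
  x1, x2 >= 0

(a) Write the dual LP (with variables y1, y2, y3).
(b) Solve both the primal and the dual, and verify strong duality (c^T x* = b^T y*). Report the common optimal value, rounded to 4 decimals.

The standard primal-dual pair for 'max c^T x s.t. A x <= b, x >= 0' is:
  Dual:  min b^T y  s.t.  A^T y >= c,  y >= 0.

So the dual LP is:
  minimize  7y1 + 7y2 + 16y3
  subject to:
    y1 + y3 >= 5
    y2 + 4y3 >= 5
    y1, y2, y3 >= 0

Solving the primal: x* = (7, 2.25).
  primal value c^T x* = 46.25.
Solving the dual: y* = (3.75, 0, 1.25).
  dual value b^T y* = 46.25.
Strong duality: c^T x* = b^T y*. Confirmed.

46.25


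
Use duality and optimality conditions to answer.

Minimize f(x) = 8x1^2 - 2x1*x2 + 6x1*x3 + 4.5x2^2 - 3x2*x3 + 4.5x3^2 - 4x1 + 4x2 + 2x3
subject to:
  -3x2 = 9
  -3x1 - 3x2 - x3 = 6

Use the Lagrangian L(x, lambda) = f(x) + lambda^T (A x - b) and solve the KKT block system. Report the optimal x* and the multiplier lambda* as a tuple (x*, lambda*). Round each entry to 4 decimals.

Form the Lagrangian:
  L(x, lambda) = (1/2) x^T Q x + c^T x + lambda^T (A x - b)
Stationarity (grad_x L = 0): Q x + c + A^T lambda = 0.
Primal feasibility: A x = b.

This gives the KKT block system:
  [ Q   A^T ] [ x     ]   [-c ]
  [ A    0  ] [ lambda ] = [ b ]

Solving the linear system:
  x*      = (1.541, -3, -1.623)
  lambda* = (-12.7104, 5.6393)
  f(x*)   = 29.5738

x* = (1.541, -3, -1.623), lambda* = (-12.7104, 5.6393)
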